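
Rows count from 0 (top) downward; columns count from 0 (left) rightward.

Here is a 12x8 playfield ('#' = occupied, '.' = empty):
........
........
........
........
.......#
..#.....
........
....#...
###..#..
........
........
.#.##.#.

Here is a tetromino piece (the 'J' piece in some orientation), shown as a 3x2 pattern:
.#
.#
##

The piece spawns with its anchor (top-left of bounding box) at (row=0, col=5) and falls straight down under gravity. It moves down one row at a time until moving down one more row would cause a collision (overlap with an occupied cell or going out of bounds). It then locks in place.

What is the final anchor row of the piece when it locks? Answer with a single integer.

Answer: 5

Derivation:
Spawn at (row=0, col=5). Try each row:
  row 0: fits
  row 1: fits
  row 2: fits
  row 3: fits
  row 4: fits
  row 5: fits
  row 6: blocked -> lock at row 5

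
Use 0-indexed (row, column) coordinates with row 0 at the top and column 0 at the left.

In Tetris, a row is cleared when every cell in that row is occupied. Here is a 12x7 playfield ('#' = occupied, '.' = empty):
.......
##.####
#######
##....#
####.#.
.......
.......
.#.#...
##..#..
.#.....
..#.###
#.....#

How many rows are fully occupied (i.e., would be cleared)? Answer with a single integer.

Check each row:
  row 0: 7 empty cells -> not full
  row 1: 1 empty cell -> not full
  row 2: 0 empty cells -> FULL (clear)
  row 3: 4 empty cells -> not full
  row 4: 2 empty cells -> not full
  row 5: 7 empty cells -> not full
  row 6: 7 empty cells -> not full
  row 7: 5 empty cells -> not full
  row 8: 4 empty cells -> not full
  row 9: 6 empty cells -> not full
  row 10: 3 empty cells -> not full
  row 11: 5 empty cells -> not full
Total rows cleared: 1

Answer: 1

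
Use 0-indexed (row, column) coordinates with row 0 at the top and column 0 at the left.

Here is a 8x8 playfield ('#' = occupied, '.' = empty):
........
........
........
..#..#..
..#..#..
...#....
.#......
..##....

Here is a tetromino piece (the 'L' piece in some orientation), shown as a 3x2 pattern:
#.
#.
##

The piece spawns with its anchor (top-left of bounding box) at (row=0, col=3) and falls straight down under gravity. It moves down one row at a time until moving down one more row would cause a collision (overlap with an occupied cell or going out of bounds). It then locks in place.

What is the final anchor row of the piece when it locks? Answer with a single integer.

Spawn at (row=0, col=3). Try each row:
  row 0: fits
  row 1: fits
  row 2: fits
  row 3: blocked -> lock at row 2

Answer: 2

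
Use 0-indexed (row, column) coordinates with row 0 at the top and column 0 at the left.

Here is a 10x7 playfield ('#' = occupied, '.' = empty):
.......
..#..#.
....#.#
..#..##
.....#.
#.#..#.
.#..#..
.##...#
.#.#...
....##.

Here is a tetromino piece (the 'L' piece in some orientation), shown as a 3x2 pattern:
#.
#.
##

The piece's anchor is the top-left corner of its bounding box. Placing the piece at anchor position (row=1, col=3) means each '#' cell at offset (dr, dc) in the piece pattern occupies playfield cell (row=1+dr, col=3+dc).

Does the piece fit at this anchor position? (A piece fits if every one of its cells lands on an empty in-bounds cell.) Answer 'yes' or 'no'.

Answer: yes

Derivation:
Check each piece cell at anchor (1, 3):
  offset (0,0) -> (1,3): empty -> OK
  offset (1,0) -> (2,3): empty -> OK
  offset (2,0) -> (3,3): empty -> OK
  offset (2,1) -> (3,4): empty -> OK
All cells valid: yes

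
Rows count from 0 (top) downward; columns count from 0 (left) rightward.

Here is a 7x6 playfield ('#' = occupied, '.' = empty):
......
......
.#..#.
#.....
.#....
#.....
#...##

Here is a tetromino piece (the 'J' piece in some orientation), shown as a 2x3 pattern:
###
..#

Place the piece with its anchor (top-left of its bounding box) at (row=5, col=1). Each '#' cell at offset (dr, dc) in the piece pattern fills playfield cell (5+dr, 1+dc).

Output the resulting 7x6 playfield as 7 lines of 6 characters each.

Answer: ......
......
.#..#.
#.....
.#....
####..
#..###

Derivation:
Fill (5+0,1+0) = (5,1)
Fill (5+0,1+1) = (5,2)
Fill (5+0,1+2) = (5,3)
Fill (5+1,1+2) = (6,3)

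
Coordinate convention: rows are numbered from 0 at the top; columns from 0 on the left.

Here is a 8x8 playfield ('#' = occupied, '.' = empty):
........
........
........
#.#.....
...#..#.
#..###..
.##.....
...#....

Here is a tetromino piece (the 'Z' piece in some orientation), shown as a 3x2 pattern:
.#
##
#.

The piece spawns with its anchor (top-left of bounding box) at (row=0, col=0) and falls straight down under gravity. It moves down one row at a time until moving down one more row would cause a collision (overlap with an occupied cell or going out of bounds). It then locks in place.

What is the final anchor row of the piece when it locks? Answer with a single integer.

Answer: 0

Derivation:
Spawn at (row=0, col=0). Try each row:
  row 0: fits
  row 1: blocked -> lock at row 0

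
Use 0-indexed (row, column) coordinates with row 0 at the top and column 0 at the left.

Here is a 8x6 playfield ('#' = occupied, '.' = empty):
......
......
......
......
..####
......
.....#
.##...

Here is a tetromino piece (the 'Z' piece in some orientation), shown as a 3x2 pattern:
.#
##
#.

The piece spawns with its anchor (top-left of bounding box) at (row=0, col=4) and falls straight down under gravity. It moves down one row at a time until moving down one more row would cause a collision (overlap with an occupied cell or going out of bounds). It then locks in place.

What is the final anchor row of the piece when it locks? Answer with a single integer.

Answer: 1

Derivation:
Spawn at (row=0, col=4). Try each row:
  row 0: fits
  row 1: fits
  row 2: blocked -> lock at row 1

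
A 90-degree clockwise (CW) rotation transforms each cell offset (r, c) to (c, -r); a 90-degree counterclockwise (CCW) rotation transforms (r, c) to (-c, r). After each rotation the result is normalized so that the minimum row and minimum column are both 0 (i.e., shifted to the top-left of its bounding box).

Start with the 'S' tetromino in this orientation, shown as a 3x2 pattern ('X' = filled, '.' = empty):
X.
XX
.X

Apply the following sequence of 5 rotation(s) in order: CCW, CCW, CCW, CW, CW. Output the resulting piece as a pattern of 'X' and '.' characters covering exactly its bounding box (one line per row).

Start:
X.
XX
.X
After rotation 1 (CCW):
.XX
XX.
After rotation 2 (CCW):
X.
XX
.X
After rotation 3 (CCW):
.XX
XX.
After rotation 4 (CW):
X.
XX
.X
After rotation 5 (CW):
.XX
XX.

Answer: .XX
XX.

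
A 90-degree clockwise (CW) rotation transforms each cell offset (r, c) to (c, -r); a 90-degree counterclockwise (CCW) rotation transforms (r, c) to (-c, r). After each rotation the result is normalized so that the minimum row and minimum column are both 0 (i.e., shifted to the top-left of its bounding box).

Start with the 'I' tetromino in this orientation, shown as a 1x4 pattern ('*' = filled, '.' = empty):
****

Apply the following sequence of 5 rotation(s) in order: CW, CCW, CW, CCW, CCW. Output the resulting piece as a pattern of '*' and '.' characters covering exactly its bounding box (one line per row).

Answer: *
*
*
*

Derivation:
Start:
****
After rotation 1 (CW):
*
*
*
*
After rotation 2 (CCW):
****
After rotation 3 (CW):
*
*
*
*
After rotation 4 (CCW):
****
After rotation 5 (CCW):
*
*
*
*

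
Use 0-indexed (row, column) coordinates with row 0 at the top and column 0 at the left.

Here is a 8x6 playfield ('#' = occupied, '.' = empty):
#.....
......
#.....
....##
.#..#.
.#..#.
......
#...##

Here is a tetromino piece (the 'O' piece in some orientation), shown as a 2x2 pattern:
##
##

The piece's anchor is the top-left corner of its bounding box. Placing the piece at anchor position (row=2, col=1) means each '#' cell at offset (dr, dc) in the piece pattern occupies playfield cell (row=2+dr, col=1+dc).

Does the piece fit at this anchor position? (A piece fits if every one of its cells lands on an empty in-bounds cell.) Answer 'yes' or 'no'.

Check each piece cell at anchor (2, 1):
  offset (0,0) -> (2,1): empty -> OK
  offset (0,1) -> (2,2): empty -> OK
  offset (1,0) -> (3,1): empty -> OK
  offset (1,1) -> (3,2): empty -> OK
All cells valid: yes

Answer: yes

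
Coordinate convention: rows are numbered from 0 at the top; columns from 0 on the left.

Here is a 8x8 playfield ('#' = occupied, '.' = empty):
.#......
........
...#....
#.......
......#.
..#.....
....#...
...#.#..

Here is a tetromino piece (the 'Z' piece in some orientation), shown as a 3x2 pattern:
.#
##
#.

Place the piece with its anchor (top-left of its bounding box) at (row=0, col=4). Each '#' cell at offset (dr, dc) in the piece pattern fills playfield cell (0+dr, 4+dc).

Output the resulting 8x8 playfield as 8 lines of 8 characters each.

Answer: .#...#..
....##..
...##...
#.......
......#.
..#.....
....#...
...#.#..

Derivation:
Fill (0+0,4+1) = (0,5)
Fill (0+1,4+0) = (1,4)
Fill (0+1,4+1) = (1,5)
Fill (0+2,4+0) = (2,4)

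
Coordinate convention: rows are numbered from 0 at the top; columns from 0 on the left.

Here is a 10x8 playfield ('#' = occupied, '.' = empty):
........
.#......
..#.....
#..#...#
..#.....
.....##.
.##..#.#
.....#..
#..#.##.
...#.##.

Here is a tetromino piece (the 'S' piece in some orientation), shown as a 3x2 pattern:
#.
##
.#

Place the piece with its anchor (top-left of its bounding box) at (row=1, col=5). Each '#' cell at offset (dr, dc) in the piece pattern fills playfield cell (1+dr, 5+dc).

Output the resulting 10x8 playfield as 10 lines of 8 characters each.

Fill (1+0,5+0) = (1,5)
Fill (1+1,5+0) = (2,5)
Fill (1+1,5+1) = (2,6)
Fill (1+2,5+1) = (3,6)

Answer: ........
.#...#..
..#..##.
#..#..##
..#.....
.....##.
.##..#.#
.....#..
#..#.##.
...#.##.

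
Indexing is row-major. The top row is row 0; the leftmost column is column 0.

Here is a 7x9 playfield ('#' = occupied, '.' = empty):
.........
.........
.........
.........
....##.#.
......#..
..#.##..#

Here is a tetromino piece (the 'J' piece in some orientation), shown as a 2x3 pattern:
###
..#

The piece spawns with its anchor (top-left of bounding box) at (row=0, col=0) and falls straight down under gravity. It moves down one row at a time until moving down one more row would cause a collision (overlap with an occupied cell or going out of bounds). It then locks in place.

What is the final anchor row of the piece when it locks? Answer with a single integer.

Spawn at (row=0, col=0). Try each row:
  row 0: fits
  row 1: fits
  row 2: fits
  row 3: fits
  row 4: fits
  row 5: blocked -> lock at row 4

Answer: 4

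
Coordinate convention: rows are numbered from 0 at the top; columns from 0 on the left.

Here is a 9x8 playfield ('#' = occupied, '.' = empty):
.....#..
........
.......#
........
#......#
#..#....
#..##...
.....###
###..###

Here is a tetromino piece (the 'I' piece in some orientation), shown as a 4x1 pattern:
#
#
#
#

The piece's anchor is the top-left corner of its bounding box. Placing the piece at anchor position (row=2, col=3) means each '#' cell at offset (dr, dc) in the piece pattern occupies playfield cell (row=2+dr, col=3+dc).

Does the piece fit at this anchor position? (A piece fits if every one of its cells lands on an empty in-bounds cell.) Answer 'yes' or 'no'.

Answer: no

Derivation:
Check each piece cell at anchor (2, 3):
  offset (0,0) -> (2,3): empty -> OK
  offset (1,0) -> (3,3): empty -> OK
  offset (2,0) -> (4,3): empty -> OK
  offset (3,0) -> (5,3): occupied ('#') -> FAIL
All cells valid: no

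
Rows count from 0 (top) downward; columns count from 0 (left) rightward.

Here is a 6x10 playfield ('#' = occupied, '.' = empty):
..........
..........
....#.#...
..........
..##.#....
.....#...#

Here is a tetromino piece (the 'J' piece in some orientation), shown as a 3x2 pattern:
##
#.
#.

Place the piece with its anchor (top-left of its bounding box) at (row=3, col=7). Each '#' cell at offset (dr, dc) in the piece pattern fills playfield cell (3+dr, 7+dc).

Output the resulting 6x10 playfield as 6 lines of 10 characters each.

Fill (3+0,7+0) = (3,7)
Fill (3+0,7+1) = (3,8)
Fill (3+1,7+0) = (4,7)
Fill (3+2,7+0) = (5,7)

Answer: ..........
..........
....#.#...
.......##.
..##.#.#..
.....#.#.#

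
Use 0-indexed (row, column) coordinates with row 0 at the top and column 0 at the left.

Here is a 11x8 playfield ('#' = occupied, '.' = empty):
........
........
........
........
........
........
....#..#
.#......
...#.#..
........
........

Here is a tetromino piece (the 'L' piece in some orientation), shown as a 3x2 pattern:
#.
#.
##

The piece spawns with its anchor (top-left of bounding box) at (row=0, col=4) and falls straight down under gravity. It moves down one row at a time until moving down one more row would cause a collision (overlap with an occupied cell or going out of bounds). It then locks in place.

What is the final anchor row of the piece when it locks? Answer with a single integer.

Answer: 3

Derivation:
Spawn at (row=0, col=4). Try each row:
  row 0: fits
  row 1: fits
  row 2: fits
  row 3: fits
  row 4: blocked -> lock at row 3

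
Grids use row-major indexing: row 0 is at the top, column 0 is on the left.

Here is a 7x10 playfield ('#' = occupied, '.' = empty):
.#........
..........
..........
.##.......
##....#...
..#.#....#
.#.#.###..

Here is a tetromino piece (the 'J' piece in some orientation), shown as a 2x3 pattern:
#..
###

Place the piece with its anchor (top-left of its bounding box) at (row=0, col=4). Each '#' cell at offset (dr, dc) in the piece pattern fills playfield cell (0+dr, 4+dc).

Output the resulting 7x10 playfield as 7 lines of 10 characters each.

Answer: .#..#.....
....###...
..........
.##.......
##....#...
..#.#....#
.#.#.###..

Derivation:
Fill (0+0,4+0) = (0,4)
Fill (0+1,4+0) = (1,4)
Fill (0+1,4+1) = (1,5)
Fill (0+1,4+2) = (1,6)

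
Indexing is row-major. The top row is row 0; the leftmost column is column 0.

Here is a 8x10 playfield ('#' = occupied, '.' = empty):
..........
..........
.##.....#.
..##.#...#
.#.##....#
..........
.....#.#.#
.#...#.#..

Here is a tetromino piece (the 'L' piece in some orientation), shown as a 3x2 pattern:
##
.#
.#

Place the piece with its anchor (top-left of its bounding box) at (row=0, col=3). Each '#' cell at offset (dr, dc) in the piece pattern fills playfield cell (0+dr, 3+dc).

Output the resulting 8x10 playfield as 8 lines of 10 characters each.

Fill (0+0,3+0) = (0,3)
Fill (0+0,3+1) = (0,4)
Fill (0+1,3+1) = (1,4)
Fill (0+2,3+1) = (2,4)

Answer: ...##.....
....#.....
.##.#...#.
..##.#...#
.#.##....#
..........
.....#.#.#
.#...#.#..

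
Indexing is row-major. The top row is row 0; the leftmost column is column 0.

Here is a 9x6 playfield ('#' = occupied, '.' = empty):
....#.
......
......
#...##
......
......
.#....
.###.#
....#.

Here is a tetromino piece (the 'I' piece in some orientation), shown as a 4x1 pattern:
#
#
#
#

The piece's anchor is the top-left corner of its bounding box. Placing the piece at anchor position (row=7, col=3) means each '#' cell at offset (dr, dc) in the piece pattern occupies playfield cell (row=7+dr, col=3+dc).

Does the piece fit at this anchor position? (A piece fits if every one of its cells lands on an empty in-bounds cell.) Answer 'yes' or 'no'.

Answer: no

Derivation:
Check each piece cell at anchor (7, 3):
  offset (0,0) -> (7,3): occupied ('#') -> FAIL
  offset (1,0) -> (8,3): empty -> OK
  offset (2,0) -> (9,3): out of bounds -> FAIL
  offset (3,0) -> (10,3): out of bounds -> FAIL
All cells valid: no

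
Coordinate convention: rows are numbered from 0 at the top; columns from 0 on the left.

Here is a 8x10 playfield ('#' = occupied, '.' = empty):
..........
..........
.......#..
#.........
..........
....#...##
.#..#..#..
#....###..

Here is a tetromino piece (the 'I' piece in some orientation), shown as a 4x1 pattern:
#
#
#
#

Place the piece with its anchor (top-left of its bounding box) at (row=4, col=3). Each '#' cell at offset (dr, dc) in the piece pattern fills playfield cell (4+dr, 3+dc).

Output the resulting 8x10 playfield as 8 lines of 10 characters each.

Answer: ..........
..........
.......#..
#.........
...#......
...##...##
.#.##..#..
#..#.###..

Derivation:
Fill (4+0,3+0) = (4,3)
Fill (4+1,3+0) = (5,3)
Fill (4+2,3+0) = (6,3)
Fill (4+3,3+0) = (7,3)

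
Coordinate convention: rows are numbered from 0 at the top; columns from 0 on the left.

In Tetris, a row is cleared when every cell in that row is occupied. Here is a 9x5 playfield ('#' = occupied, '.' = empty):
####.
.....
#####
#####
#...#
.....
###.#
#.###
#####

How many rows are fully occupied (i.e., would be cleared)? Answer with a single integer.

Answer: 3

Derivation:
Check each row:
  row 0: 1 empty cell -> not full
  row 1: 5 empty cells -> not full
  row 2: 0 empty cells -> FULL (clear)
  row 3: 0 empty cells -> FULL (clear)
  row 4: 3 empty cells -> not full
  row 5: 5 empty cells -> not full
  row 6: 1 empty cell -> not full
  row 7: 1 empty cell -> not full
  row 8: 0 empty cells -> FULL (clear)
Total rows cleared: 3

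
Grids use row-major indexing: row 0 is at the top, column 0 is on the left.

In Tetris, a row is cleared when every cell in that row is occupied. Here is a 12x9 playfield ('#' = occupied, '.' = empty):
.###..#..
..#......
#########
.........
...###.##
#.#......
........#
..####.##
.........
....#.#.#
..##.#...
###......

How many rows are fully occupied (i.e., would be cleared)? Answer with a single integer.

Answer: 1

Derivation:
Check each row:
  row 0: 5 empty cells -> not full
  row 1: 8 empty cells -> not full
  row 2: 0 empty cells -> FULL (clear)
  row 3: 9 empty cells -> not full
  row 4: 4 empty cells -> not full
  row 5: 7 empty cells -> not full
  row 6: 8 empty cells -> not full
  row 7: 3 empty cells -> not full
  row 8: 9 empty cells -> not full
  row 9: 6 empty cells -> not full
  row 10: 6 empty cells -> not full
  row 11: 6 empty cells -> not full
Total rows cleared: 1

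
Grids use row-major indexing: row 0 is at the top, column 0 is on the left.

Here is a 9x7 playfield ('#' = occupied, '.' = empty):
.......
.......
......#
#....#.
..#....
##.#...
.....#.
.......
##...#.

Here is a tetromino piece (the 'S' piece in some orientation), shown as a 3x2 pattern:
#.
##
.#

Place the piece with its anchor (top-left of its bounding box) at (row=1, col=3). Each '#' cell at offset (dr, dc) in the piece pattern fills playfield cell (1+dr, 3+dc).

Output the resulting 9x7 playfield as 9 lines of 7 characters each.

Fill (1+0,3+0) = (1,3)
Fill (1+1,3+0) = (2,3)
Fill (1+1,3+1) = (2,4)
Fill (1+2,3+1) = (3,4)

Answer: .......
...#...
...##.#
#...##.
..#....
##.#...
.....#.
.......
##...#.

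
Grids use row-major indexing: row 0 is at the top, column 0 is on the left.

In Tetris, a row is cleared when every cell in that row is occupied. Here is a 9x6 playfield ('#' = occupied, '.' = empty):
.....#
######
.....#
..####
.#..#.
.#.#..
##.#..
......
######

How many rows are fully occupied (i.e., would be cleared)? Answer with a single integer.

Answer: 2

Derivation:
Check each row:
  row 0: 5 empty cells -> not full
  row 1: 0 empty cells -> FULL (clear)
  row 2: 5 empty cells -> not full
  row 3: 2 empty cells -> not full
  row 4: 4 empty cells -> not full
  row 5: 4 empty cells -> not full
  row 6: 3 empty cells -> not full
  row 7: 6 empty cells -> not full
  row 8: 0 empty cells -> FULL (clear)
Total rows cleared: 2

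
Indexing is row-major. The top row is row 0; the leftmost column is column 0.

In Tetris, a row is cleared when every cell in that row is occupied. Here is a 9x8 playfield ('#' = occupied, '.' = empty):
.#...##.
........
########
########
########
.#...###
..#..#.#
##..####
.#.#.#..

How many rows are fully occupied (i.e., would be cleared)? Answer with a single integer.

Answer: 3

Derivation:
Check each row:
  row 0: 5 empty cells -> not full
  row 1: 8 empty cells -> not full
  row 2: 0 empty cells -> FULL (clear)
  row 3: 0 empty cells -> FULL (clear)
  row 4: 0 empty cells -> FULL (clear)
  row 5: 4 empty cells -> not full
  row 6: 5 empty cells -> not full
  row 7: 2 empty cells -> not full
  row 8: 5 empty cells -> not full
Total rows cleared: 3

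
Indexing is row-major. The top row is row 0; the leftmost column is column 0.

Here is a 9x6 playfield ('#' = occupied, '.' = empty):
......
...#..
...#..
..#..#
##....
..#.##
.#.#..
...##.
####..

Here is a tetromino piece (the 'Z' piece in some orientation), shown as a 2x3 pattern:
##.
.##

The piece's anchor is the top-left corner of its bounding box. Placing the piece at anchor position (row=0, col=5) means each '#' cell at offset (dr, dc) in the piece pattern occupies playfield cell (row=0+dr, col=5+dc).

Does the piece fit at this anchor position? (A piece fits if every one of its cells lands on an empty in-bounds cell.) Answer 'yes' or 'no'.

Answer: no

Derivation:
Check each piece cell at anchor (0, 5):
  offset (0,0) -> (0,5): empty -> OK
  offset (0,1) -> (0,6): out of bounds -> FAIL
  offset (1,1) -> (1,6): out of bounds -> FAIL
  offset (1,2) -> (1,7): out of bounds -> FAIL
All cells valid: no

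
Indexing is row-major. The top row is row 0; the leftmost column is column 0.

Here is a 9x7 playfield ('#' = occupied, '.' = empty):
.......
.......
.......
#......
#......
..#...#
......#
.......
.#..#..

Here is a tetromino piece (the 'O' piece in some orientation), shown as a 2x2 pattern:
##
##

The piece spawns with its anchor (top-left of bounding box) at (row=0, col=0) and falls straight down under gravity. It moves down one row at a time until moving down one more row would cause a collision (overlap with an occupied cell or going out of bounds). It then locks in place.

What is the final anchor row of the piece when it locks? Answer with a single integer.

Answer: 1

Derivation:
Spawn at (row=0, col=0). Try each row:
  row 0: fits
  row 1: fits
  row 2: blocked -> lock at row 1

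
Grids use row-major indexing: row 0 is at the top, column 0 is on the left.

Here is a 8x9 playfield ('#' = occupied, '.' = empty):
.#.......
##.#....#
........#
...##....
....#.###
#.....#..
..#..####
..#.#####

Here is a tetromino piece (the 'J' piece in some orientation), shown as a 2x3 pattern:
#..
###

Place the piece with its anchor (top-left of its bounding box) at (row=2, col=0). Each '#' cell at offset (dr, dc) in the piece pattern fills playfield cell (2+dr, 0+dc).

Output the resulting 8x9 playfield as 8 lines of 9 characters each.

Fill (2+0,0+0) = (2,0)
Fill (2+1,0+0) = (3,0)
Fill (2+1,0+1) = (3,1)
Fill (2+1,0+2) = (3,2)

Answer: .#.......
##.#....#
#.......#
#####....
....#.###
#.....#..
..#..####
..#.#####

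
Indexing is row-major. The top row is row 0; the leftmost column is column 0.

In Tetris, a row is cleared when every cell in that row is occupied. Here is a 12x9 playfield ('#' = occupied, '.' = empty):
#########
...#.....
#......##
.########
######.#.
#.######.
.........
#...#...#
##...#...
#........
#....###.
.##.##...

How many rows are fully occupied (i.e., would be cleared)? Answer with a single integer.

Answer: 1

Derivation:
Check each row:
  row 0: 0 empty cells -> FULL (clear)
  row 1: 8 empty cells -> not full
  row 2: 6 empty cells -> not full
  row 3: 1 empty cell -> not full
  row 4: 2 empty cells -> not full
  row 5: 2 empty cells -> not full
  row 6: 9 empty cells -> not full
  row 7: 6 empty cells -> not full
  row 8: 6 empty cells -> not full
  row 9: 8 empty cells -> not full
  row 10: 5 empty cells -> not full
  row 11: 5 empty cells -> not full
Total rows cleared: 1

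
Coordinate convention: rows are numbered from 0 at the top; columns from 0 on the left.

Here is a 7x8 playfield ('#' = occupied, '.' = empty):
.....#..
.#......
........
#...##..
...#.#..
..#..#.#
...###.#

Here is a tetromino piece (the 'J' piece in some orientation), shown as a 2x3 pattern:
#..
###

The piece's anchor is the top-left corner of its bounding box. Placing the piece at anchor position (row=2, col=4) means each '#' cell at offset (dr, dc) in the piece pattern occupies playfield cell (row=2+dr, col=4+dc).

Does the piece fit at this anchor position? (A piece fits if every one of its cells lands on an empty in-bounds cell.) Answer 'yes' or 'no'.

Check each piece cell at anchor (2, 4):
  offset (0,0) -> (2,4): empty -> OK
  offset (1,0) -> (3,4): occupied ('#') -> FAIL
  offset (1,1) -> (3,5): occupied ('#') -> FAIL
  offset (1,2) -> (3,6): empty -> OK
All cells valid: no

Answer: no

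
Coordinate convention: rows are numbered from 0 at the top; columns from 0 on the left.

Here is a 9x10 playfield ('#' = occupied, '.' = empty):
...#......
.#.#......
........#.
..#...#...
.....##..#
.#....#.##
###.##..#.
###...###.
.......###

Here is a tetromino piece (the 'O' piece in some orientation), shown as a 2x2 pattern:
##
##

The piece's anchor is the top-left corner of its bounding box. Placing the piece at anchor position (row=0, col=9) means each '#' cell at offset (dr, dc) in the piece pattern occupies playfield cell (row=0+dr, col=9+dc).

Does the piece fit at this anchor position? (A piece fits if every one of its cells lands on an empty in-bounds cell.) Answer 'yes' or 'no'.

Check each piece cell at anchor (0, 9):
  offset (0,0) -> (0,9): empty -> OK
  offset (0,1) -> (0,10): out of bounds -> FAIL
  offset (1,0) -> (1,9): empty -> OK
  offset (1,1) -> (1,10): out of bounds -> FAIL
All cells valid: no

Answer: no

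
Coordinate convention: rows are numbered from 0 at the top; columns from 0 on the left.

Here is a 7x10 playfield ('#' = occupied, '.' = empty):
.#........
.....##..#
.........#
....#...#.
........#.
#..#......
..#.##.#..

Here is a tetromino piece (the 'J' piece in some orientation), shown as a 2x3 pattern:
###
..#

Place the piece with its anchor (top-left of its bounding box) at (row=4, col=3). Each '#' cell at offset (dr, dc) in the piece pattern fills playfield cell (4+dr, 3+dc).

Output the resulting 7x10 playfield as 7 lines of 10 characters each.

Fill (4+0,3+0) = (4,3)
Fill (4+0,3+1) = (4,4)
Fill (4+0,3+2) = (4,5)
Fill (4+1,3+2) = (5,5)

Answer: .#........
.....##..#
.........#
....#...#.
...###..#.
#..#.#....
..#.##.#..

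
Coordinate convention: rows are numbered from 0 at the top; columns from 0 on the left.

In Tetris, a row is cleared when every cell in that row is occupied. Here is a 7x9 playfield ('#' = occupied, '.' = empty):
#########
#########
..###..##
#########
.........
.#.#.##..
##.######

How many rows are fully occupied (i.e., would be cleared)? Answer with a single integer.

Answer: 3

Derivation:
Check each row:
  row 0: 0 empty cells -> FULL (clear)
  row 1: 0 empty cells -> FULL (clear)
  row 2: 4 empty cells -> not full
  row 3: 0 empty cells -> FULL (clear)
  row 4: 9 empty cells -> not full
  row 5: 5 empty cells -> not full
  row 6: 1 empty cell -> not full
Total rows cleared: 3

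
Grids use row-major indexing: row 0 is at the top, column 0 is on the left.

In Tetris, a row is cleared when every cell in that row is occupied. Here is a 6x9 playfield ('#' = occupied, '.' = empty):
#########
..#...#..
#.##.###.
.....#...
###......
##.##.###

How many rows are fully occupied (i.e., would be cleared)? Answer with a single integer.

Check each row:
  row 0: 0 empty cells -> FULL (clear)
  row 1: 7 empty cells -> not full
  row 2: 3 empty cells -> not full
  row 3: 8 empty cells -> not full
  row 4: 6 empty cells -> not full
  row 5: 2 empty cells -> not full
Total rows cleared: 1

Answer: 1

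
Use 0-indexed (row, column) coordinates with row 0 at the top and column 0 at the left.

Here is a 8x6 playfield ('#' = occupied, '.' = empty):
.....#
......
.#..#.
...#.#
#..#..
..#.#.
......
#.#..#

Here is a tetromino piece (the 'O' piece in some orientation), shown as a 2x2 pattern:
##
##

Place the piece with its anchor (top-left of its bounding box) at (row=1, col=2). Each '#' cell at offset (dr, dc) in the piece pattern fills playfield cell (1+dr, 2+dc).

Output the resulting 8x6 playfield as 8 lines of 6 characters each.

Answer: .....#
..##..
.####.
...#.#
#..#..
..#.#.
......
#.#..#

Derivation:
Fill (1+0,2+0) = (1,2)
Fill (1+0,2+1) = (1,3)
Fill (1+1,2+0) = (2,2)
Fill (1+1,2+1) = (2,3)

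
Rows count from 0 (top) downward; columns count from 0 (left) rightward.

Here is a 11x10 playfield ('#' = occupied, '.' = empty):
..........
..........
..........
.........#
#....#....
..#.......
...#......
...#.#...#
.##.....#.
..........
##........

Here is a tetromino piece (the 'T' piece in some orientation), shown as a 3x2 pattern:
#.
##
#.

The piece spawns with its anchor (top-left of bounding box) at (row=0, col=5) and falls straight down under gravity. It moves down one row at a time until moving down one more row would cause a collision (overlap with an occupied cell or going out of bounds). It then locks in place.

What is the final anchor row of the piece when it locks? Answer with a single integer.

Answer: 1

Derivation:
Spawn at (row=0, col=5). Try each row:
  row 0: fits
  row 1: fits
  row 2: blocked -> lock at row 1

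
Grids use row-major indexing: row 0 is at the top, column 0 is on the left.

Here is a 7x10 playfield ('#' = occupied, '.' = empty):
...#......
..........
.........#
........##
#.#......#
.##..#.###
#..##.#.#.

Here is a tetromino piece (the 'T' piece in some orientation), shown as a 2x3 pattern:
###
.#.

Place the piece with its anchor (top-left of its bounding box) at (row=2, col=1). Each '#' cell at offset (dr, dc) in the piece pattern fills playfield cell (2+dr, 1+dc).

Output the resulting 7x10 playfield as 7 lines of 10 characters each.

Fill (2+0,1+0) = (2,1)
Fill (2+0,1+1) = (2,2)
Fill (2+0,1+2) = (2,3)
Fill (2+1,1+1) = (3,2)

Answer: ...#......
..........
.###.....#
..#.....##
#.#......#
.##..#.###
#..##.#.#.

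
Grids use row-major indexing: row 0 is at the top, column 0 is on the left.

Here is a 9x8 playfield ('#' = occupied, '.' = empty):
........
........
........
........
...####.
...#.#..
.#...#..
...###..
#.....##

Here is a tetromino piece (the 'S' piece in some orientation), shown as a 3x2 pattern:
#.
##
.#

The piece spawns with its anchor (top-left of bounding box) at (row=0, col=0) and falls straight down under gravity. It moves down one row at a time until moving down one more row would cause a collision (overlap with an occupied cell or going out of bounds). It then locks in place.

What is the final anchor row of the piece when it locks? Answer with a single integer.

Answer: 3

Derivation:
Spawn at (row=0, col=0). Try each row:
  row 0: fits
  row 1: fits
  row 2: fits
  row 3: fits
  row 4: blocked -> lock at row 3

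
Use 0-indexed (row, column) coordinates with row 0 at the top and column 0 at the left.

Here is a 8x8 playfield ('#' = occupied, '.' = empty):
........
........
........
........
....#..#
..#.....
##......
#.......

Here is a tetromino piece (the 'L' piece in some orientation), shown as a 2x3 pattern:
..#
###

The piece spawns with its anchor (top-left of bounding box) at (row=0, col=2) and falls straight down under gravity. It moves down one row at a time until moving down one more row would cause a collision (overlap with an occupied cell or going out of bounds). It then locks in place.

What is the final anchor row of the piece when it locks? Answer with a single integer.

Answer: 2

Derivation:
Spawn at (row=0, col=2). Try each row:
  row 0: fits
  row 1: fits
  row 2: fits
  row 3: blocked -> lock at row 2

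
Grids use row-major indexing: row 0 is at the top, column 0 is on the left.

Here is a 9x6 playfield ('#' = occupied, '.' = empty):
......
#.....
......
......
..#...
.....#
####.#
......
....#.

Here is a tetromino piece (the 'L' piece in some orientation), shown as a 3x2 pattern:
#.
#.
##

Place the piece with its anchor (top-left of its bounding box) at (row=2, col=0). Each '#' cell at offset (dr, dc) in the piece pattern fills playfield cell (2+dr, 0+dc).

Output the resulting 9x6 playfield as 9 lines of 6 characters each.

Fill (2+0,0+0) = (2,0)
Fill (2+1,0+0) = (3,0)
Fill (2+2,0+0) = (4,0)
Fill (2+2,0+1) = (4,1)

Answer: ......
#.....
#.....
#.....
###...
.....#
####.#
......
....#.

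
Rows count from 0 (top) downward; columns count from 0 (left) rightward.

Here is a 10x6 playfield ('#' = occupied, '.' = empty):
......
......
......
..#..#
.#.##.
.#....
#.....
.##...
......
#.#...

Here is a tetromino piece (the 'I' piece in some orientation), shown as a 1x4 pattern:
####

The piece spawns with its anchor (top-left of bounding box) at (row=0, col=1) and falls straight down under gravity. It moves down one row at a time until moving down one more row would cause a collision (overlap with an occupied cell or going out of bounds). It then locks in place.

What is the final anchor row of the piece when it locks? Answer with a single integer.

Spawn at (row=0, col=1). Try each row:
  row 0: fits
  row 1: fits
  row 2: fits
  row 3: blocked -> lock at row 2

Answer: 2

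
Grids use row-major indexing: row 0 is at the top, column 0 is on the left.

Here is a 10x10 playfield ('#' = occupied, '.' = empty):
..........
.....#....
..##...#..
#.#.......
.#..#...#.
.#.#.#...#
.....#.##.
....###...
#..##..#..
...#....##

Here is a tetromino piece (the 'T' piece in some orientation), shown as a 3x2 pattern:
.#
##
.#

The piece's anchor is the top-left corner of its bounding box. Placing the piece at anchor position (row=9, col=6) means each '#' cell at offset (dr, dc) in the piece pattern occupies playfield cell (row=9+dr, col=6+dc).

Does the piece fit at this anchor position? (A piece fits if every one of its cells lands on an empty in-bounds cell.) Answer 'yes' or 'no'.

Check each piece cell at anchor (9, 6):
  offset (0,1) -> (9,7): empty -> OK
  offset (1,0) -> (10,6): out of bounds -> FAIL
  offset (1,1) -> (10,7): out of bounds -> FAIL
  offset (2,1) -> (11,7): out of bounds -> FAIL
All cells valid: no

Answer: no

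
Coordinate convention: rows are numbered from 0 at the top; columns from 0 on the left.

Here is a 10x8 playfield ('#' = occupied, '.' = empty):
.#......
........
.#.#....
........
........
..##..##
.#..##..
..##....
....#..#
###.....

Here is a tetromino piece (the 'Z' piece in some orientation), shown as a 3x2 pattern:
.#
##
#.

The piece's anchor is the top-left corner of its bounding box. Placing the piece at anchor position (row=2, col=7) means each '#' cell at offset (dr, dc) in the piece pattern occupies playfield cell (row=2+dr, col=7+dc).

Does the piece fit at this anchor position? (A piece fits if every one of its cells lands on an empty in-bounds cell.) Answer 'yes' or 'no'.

Answer: no

Derivation:
Check each piece cell at anchor (2, 7):
  offset (0,1) -> (2,8): out of bounds -> FAIL
  offset (1,0) -> (3,7): empty -> OK
  offset (1,1) -> (3,8): out of bounds -> FAIL
  offset (2,0) -> (4,7): empty -> OK
All cells valid: no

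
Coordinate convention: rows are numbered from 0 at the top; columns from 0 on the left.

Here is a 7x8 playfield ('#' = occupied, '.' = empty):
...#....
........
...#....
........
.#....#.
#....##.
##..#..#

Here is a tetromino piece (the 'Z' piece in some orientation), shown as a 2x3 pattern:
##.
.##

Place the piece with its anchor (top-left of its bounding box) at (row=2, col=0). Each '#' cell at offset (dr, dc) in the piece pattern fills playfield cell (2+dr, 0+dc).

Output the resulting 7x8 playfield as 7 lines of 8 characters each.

Answer: ...#....
........
##.#....
.##.....
.#....#.
#....##.
##..#..#

Derivation:
Fill (2+0,0+0) = (2,0)
Fill (2+0,0+1) = (2,1)
Fill (2+1,0+1) = (3,1)
Fill (2+1,0+2) = (3,2)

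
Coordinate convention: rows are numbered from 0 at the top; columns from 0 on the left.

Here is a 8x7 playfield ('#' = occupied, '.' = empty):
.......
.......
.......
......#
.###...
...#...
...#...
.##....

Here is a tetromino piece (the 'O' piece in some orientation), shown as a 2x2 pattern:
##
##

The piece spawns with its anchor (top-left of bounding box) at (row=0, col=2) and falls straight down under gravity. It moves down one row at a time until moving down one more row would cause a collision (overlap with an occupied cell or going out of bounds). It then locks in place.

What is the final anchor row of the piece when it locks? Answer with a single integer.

Spawn at (row=0, col=2). Try each row:
  row 0: fits
  row 1: fits
  row 2: fits
  row 3: blocked -> lock at row 2

Answer: 2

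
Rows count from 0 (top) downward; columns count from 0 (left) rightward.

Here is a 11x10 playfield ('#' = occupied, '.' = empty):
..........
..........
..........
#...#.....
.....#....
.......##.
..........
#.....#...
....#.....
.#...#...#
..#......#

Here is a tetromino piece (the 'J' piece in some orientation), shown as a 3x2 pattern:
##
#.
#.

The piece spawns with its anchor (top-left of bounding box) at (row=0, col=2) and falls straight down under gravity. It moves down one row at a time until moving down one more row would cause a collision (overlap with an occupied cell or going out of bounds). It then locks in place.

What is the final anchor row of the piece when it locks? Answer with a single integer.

Answer: 7

Derivation:
Spawn at (row=0, col=2). Try each row:
  row 0: fits
  row 1: fits
  row 2: fits
  row 3: fits
  row 4: fits
  row 5: fits
  row 6: fits
  row 7: fits
  row 8: blocked -> lock at row 7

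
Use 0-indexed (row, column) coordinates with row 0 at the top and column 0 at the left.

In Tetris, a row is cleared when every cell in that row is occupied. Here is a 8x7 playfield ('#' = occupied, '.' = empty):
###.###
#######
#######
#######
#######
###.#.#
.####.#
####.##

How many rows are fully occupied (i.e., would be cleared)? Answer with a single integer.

Answer: 4

Derivation:
Check each row:
  row 0: 1 empty cell -> not full
  row 1: 0 empty cells -> FULL (clear)
  row 2: 0 empty cells -> FULL (clear)
  row 3: 0 empty cells -> FULL (clear)
  row 4: 0 empty cells -> FULL (clear)
  row 5: 2 empty cells -> not full
  row 6: 2 empty cells -> not full
  row 7: 1 empty cell -> not full
Total rows cleared: 4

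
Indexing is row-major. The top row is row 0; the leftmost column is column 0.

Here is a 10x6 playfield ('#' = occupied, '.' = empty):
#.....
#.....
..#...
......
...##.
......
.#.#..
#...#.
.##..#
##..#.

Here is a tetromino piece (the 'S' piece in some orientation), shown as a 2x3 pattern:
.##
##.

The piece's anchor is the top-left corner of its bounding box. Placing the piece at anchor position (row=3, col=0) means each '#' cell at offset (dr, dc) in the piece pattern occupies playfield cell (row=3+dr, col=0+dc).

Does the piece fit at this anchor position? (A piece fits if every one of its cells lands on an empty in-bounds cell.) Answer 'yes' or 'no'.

Answer: yes

Derivation:
Check each piece cell at anchor (3, 0):
  offset (0,1) -> (3,1): empty -> OK
  offset (0,2) -> (3,2): empty -> OK
  offset (1,0) -> (4,0): empty -> OK
  offset (1,1) -> (4,1): empty -> OK
All cells valid: yes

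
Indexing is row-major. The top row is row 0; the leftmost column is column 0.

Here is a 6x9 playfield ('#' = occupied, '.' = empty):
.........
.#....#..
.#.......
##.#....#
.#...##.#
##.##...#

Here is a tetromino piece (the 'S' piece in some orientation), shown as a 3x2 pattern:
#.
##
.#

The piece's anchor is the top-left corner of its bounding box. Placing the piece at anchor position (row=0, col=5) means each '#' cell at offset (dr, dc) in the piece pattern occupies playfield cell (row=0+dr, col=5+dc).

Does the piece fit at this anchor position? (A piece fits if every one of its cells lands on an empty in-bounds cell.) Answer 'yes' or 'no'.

Check each piece cell at anchor (0, 5):
  offset (0,0) -> (0,5): empty -> OK
  offset (1,0) -> (1,5): empty -> OK
  offset (1,1) -> (1,6): occupied ('#') -> FAIL
  offset (2,1) -> (2,6): empty -> OK
All cells valid: no

Answer: no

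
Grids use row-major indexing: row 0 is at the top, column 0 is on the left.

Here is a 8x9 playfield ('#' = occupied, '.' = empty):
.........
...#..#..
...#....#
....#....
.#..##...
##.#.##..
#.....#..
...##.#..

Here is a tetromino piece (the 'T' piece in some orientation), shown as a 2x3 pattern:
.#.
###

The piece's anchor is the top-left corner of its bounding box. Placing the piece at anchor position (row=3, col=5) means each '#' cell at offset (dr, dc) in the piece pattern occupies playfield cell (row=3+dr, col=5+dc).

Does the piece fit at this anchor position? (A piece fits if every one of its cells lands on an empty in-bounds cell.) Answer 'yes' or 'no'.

Check each piece cell at anchor (3, 5):
  offset (0,1) -> (3,6): empty -> OK
  offset (1,0) -> (4,5): occupied ('#') -> FAIL
  offset (1,1) -> (4,6): empty -> OK
  offset (1,2) -> (4,7): empty -> OK
All cells valid: no

Answer: no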